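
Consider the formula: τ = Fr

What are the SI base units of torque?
Units of each symbol in τ = Fr:
  F (force): kg·m/s²
  r (lever arm): m

Multiplying the contributions: [kg·m/s²] · [m]
Adding exponents of each base unit: kg: 1, m: 2, s: -2
SI base units of torque: kg·m²/s²

Answer: kg·m²/s²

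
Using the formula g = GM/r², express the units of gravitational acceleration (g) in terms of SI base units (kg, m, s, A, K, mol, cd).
Units of each symbol in g = GM/r²:
  G (gravitational constant): m³/(kg·s²)
  M (mass): kg
  r (distance): m  → to the power 2 in the denominator, contributes 1/m²

Multiplying the contributions: [m³/(kg·s²)] · [kg] · [1/m²]
Adding exponents of each base unit: m: 1, s: -2
SI base units of gravitational acceleration: m/s²

Answer: m/s²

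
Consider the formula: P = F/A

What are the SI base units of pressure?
Units of each symbol in P = F/A:
  F (force): kg·m/s²
  A (area): m²  → in the denominator, contributes 1/m²

Multiplying the contributions: [kg·m/s²] · [1/m²]
Adding exponents of each base unit: kg: 1, m: -1, s: -2
SI base units of pressure: kg/(m·s²)

Answer: kg/(m·s²)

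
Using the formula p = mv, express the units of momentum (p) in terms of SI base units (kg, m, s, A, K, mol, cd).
Units of each symbol in p = mv:
  m (mass): kg
  v (velocity): m/s

Multiplying the contributions: [kg] · [m/s]
Adding exponents of each base unit: kg: 1, m: 1, s: -1
SI base units of momentum: kg·m/s

Answer: kg·m/s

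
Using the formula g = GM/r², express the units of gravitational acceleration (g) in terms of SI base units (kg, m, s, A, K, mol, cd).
Units of each symbol in g = GM/r²:
  G (gravitational constant): m³/(kg·s²)
  M (mass): kg
  r (distance): m  → to the power 2 in the denominator, contributes 1/m²

Multiplying the contributions: [m³/(kg·s²)] · [kg] · [1/m²]
Adding exponents of each base unit: m: 1, s: -2
SI base units of gravitational acceleration: m/s²

Answer: m/s²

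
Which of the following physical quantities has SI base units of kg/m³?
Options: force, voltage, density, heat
Checking the SI base units of each option:
  force (F = ma): kg·m/s²  ✗
  voltage (V = IR): kg·m²/(s³·A)  ✗
  density (ρ = m/V): kg/m³  ✓ matches
  heat (Q = mcΔT): kg·m²/s²  ✗

Only density has units kg/m³.

Answer: density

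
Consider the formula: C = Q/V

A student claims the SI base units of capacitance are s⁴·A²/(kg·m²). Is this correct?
Units of each symbol in C = Q/V:
  Q (charge, in coulombs): s·A
  V (voltage, in volts): kg·m²/(s³·A)  → in the denominator, contributes s³·A/(kg·m²)

Multiplying the contributions: [s·A] · [s³·A/(kg·m²)]
Adding exponents of each base unit: kg: -1, m: -2, s: 4, A: 2
SI base units of capacitance: s⁴·A²/(kg·m²)

The claimed units s⁴·A²/(kg·m²) match the derived units, so the claim is correct.

Answer: Yes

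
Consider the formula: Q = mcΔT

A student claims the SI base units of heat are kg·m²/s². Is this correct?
Units of each symbol in Q = mcΔT:
  m (mass): kg
  c (specific heat capacity, in J/(kg·K)): m²/(s²·K)
  ΔT (temperature change): K

Multiplying the contributions: [kg] · [m²/(s²·K)] · [K]
Adding exponents of each base unit: kg: 1, m: 2, s: -2
SI base units of heat: kg·m²/s²

The claimed units kg·m²/s² match the derived units, so the claim is correct.

Answer: Yes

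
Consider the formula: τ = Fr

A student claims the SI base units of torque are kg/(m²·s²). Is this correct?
Units of each symbol in τ = Fr:
  F (force): kg·m/s²
  r (lever arm): m

Multiplying the contributions: [kg·m/s²] · [m]
Adding exponents of each base unit: kg: 1, m: 2, s: -2
SI base units of torque: kg·m²/s²

The claimed units kg/(m²·s²) (exponents kg: 1, m: -2, s: -2) do not match the derived units kg·m²/s² (exponents kg: 1, m: 2, s: -2), so the claim is incorrect.

Answer: No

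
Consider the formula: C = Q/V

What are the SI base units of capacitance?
Units of each symbol in C = Q/V:
  Q (charge, in coulombs): s·A
  V (voltage, in volts): kg·m²/(s³·A)  → in the denominator, contributes s³·A/(kg·m²)

Multiplying the contributions: [s·A] · [s³·A/(kg·m²)]
Adding exponents of each base unit: kg: -1, m: -2, s: 4, A: 2
SI base units of capacitance: s⁴·A²/(kg·m²)

Answer: s⁴·A²/(kg·m²)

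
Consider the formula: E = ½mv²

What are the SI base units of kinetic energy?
Units of each symbol in E = ½mv²:
  m (mass): kg
  v (speed): m/s  → to the power 2, contributes m²/s²
  The factor ½ is dimensionless.

Multiplying the contributions: [kg] · [m²/s²]
Adding exponents of each base unit: kg: 1, m: 2, s: -2
SI base units of kinetic energy: kg·m²/s²

Answer: kg·m²/s²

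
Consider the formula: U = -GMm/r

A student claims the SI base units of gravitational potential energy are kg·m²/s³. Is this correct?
Units of each symbol in U = -GMm/r:
  G (gravitational constant): m³/(kg·s²)
  M (mass): kg
  m (mass): kg
  r (distance): m  → in the denominator, contributes 1/m
  The minus sign does not affect the units.

Multiplying the contributions: [m³/(kg·s²)] · [kg] · [kg] · [1/m]
Adding exponents of each base unit: kg: 1, m: 2, s: -2
SI base units of gravitational potential energy: kg·m²/s²

The claimed units kg·m²/s³ (exponents kg: 1, m: 2, s: -3) do not match the derived units kg·m²/s² (exponents kg: 1, m: 2, s: -2), so the claim is incorrect.

Answer: No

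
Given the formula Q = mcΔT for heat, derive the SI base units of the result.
Units of each symbol in Q = mcΔT:
  m (mass): kg
  c (specific heat capacity, in J/(kg·K)): m²/(s²·K)
  ΔT (temperature change): K

Multiplying the contributions: [kg] · [m²/(s²·K)] · [K]
Adding exponents of each base unit: kg: 1, m: 2, s: -2
SI base units of heat: kg·m²/s²

Answer: kg·m²/s²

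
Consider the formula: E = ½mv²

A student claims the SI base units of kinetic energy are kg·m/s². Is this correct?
Units of each symbol in E = ½mv²:
  m (mass): kg
  v (speed): m/s  → to the power 2, contributes m²/s²
  The factor ½ is dimensionless.

Multiplying the contributions: [kg] · [m²/s²]
Adding exponents of each base unit: kg: 1, m: 2, s: -2
SI base units of kinetic energy: kg·m²/s²

The claimed units kg·m/s² (exponents kg: 1, m: 1, s: -2) do not match the derived units kg·m²/s² (exponents kg: 1, m: 2, s: -2), so the claim is incorrect.

Answer: No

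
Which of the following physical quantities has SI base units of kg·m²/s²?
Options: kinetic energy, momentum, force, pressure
Checking the SI base units of each option:
  kinetic energy (E = ½mv²): kg·m²/s²  ✓ matches
  momentum (p = mv): kg·m/s  ✗
  force (F = ma): kg·m/s²  ✗
  pressure (P = F/A): kg/(m·s²)  ✗

Only kinetic energy has units kg·m²/s².

Answer: kinetic energy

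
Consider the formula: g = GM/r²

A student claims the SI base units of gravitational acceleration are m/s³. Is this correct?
Units of each symbol in g = GM/r²:
  G (gravitational constant): m³/(kg·s²)
  M (mass): kg
  r (distance): m  → to the power 2 in the denominator, contributes 1/m²

Multiplying the contributions: [m³/(kg·s²)] · [kg] · [1/m²]
Adding exponents of each base unit: m: 1, s: -2
SI base units of gravitational acceleration: m/s²

The claimed units m/s³ (exponents m: 1, s: -3) do not match the derived units m/s² (exponents m: 1, s: -2), so the claim is incorrect.

Answer: No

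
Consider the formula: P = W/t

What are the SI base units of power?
Units of each symbol in P = W/t:
  W (work): kg·m²/s²
  t (time): s  → in the denominator, contributes 1/s

Multiplying the contributions: [kg·m²/s²] · [1/s]
Adding exponents of each base unit: kg: 1, m: 2, s: -3
SI base units of power: kg·m²/s³

Answer: kg·m²/s³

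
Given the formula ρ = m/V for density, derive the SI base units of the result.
Units of each symbol in ρ = m/V:
  m (mass): kg
  V (volume): m³  → in the denominator, contributes 1/m³

Multiplying the contributions: [kg] · [1/m³]
Adding exponents of each base unit: kg: 1, m: -3
SI base units of density: kg/m³

Answer: kg/m³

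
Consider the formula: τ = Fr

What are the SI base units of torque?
Units of each symbol in τ = Fr:
  F (force): kg·m/s²
  r (lever arm): m

Multiplying the contributions: [kg·m/s²] · [m]
Adding exponents of each base unit: kg: 1, m: 2, s: -2
SI base units of torque: kg·m²/s²

Answer: kg·m²/s²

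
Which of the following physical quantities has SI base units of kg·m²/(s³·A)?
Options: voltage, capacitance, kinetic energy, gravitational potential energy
Checking the SI base units of each option:
  voltage (V = IR): kg·m²/(s³·A)  ✓ matches
  capacitance (C = Q/V): s⁴·A²/(kg·m²)  ✗
  kinetic energy (E = ½mv²): kg·m²/s²  ✗
  gravitational potential energy (U = -GMm/r): kg·m²/s²  ✗

Only voltage has units kg·m²/(s³·A).

Answer: voltage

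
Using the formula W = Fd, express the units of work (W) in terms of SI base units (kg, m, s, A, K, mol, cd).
Units of each symbol in W = Fd:
  F (force): kg·m/s²
  d (displacement): m

Multiplying the contributions: [kg·m/s²] · [m]
Adding exponents of each base unit: kg: 1, m: 2, s: -2
SI base units of work: kg·m²/s²

Answer: kg·m²/s²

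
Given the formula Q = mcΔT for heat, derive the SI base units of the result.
Units of each symbol in Q = mcΔT:
  m (mass): kg
  c (specific heat capacity, in J/(kg·K)): m²/(s²·K)
  ΔT (temperature change): K

Multiplying the contributions: [kg] · [m²/(s²·K)] · [K]
Adding exponents of each base unit: kg: 1, m: 2, s: -2
SI base units of heat: kg·m²/s²

Answer: kg·m²/s²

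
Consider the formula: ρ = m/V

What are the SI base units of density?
Units of each symbol in ρ = m/V:
  m (mass): kg
  V (volume): m³  → in the denominator, contributes 1/m³

Multiplying the contributions: [kg] · [1/m³]
Adding exponents of each base unit: kg: 1, m: -3
SI base units of density: kg/m³

Answer: kg/m³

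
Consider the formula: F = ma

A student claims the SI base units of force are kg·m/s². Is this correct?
Units of each symbol in F = ma:
  m (mass): kg
  a (acceleration): m/s²

Multiplying the contributions: [kg] · [m/s²]
Adding exponents of each base unit: kg: 1, m: 1, s: -2
SI base units of force: kg·m/s²

The claimed units kg·m/s² match the derived units, so the claim is correct.

Answer: Yes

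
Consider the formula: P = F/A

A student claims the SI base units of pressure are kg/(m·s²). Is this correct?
Units of each symbol in P = F/A:
  F (force): kg·m/s²
  A (area): m²  → in the denominator, contributes 1/m²

Multiplying the contributions: [kg·m/s²] · [1/m²]
Adding exponents of each base unit: kg: 1, m: -1, s: -2
SI base units of pressure: kg/(m·s²)

The claimed units kg/(m·s²) match the derived units, so the claim is correct.

Answer: Yes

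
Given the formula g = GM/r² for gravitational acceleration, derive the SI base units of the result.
Units of each symbol in g = GM/r²:
  G (gravitational constant): m³/(kg·s²)
  M (mass): kg
  r (distance): m  → to the power 2 in the denominator, contributes 1/m²

Multiplying the contributions: [m³/(kg·s²)] · [kg] · [1/m²]
Adding exponents of each base unit: m: 1, s: -2
SI base units of gravitational acceleration: m/s²

Answer: m/s²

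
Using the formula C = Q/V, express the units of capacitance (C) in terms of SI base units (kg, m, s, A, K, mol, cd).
Units of each symbol in C = Q/V:
  Q (charge, in coulombs): s·A
  V (voltage, in volts): kg·m²/(s³·A)  → in the denominator, contributes s³·A/(kg·m²)

Multiplying the contributions: [s·A] · [s³·A/(kg·m²)]
Adding exponents of each base unit: kg: -1, m: -2, s: 4, A: 2
SI base units of capacitance: s⁴·A²/(kg·m²)

Answer: s⁴·A²/(kg·m²)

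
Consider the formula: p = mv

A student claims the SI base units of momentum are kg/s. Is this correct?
Units of each symbol in p = mv:
  m (mass): kg
  v (velocity): m/s

Multiplying the contributions: [kg] · [m/s]
Adding exponents of each base unit: kg: 1, m: 1, s: -1
SI base units of momentum: kg·m/s

The claimed units kg/s (exponents kg: 1, s: -1) do not match the derived units kg·m/s (exponents kg: 1, m: 1, s: -1), so the claim is incorrect.

Answer: No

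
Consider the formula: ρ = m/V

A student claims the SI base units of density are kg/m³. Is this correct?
Units of each symbol in ρ = m/V:
  m (mass): kg
  V (volume): m³  → in the denominator, contributes 1/m³

Multiplying the contributions: [kg] · [1/m³]
Adding exponents of each base unit: kg: 1, m: -3
SI base units of density: kg/m³

The claimed units kg/m³ match the derived units, so the claim is correct.

Answer: Yes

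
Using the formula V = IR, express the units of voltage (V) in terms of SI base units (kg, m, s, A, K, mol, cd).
Units of each symbol in V = IR:
  I (current): A
  R (resistance, in ohms): kg·m²/(s³·A²)

Multiplying the contributions: [A] · [kg·m²/(s³·A²)]
Adding exponents of each base unit: kg: 1, m: 2, s: -3, A: -1
SI base units of voltage: kg·m²/(s³·A)

Answer: kg·m²/(s³·A)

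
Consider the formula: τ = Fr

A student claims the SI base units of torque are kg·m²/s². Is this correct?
Units of each symbol in τ = Fr:
  F (force): kg·m/s²
  r (lever arm): m

Multiplying the contributions: [kg·m/s²] · [m]
Adding exponents of each base unit: kg: 1, m: 2, s: -2
SI base units of torque: kg·m²/s²

The claimed units kg·m²/s² match the derived units, so the claim is correct.

Answer: Yes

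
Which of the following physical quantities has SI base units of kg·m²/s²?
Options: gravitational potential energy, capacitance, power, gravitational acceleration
Checking the SI base units of each option:
  gravitational potential energy (U = -GMm/r): kg·m²/s²  ✓ matches
  capacitance (C = Q/V): s⁴·A²/(kg·m²)  ✗
  power (P = W/t): kg·m²/s³  ✗
  gravitational acceleration (g = GM/r²): m/s²  ✗

Only gravitational potential energy has units kg·m²/s².

Answer: gravitational potential energy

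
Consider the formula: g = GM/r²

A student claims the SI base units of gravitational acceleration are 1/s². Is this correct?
Units of each symbol in g = GM/r²:
  G (gravitational constant): m³/(kg·s²)
  M (mass): kg
  r (distance): m  → to the power 2 in the denominator, contributes 1/m²

Multiplying the contributions: [m³/(kg·s²)] · [kg] · [1/m²]
Adding exponents of each base unit: m: 1, s: -2
SI base units of gravitational acceleration: m/s²

The claimed units 1/s² (exponents s: -2) do not match the derived units m/s² (exponents m: 1, s: -2), so the claim is incorrect.

Answer: No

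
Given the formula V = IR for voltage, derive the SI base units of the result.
Units of each symbol in V = IR:
  I (current): A
  R (resistance, in ohms): kg·m²/(s³·A²)

Multiplying the contributions: [A] · [kg·m²/(s³·A²)]
Adding exponents of each base unit: kg: 1, m: 2, s: -3, A: -1
SI base units of voltage: kg·m²/(s³·A)

Answer: kg·m²/(s³·A)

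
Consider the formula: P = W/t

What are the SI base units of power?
Units of each symbol in P = W/t:
  W (work): kg·m²/s²
  t (time): s  → in the denominator, contributes 1/s

Multiplying the contributions: [kg·m²/s²] · [1/s]
Adding exponents of each base unit: kg: 1, m: 2, s: -3
SI base units of power: kg·m²/s³

Answer: kg·m²/s³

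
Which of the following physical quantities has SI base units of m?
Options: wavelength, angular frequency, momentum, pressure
Checking the SI base units of each option:
  wavelength (λ = v/f): m  ✓ matches
  angular frequency (ω = 2πf): 1/s  ✗
  momentum (p = mv): kg·m/s  ✗
  pressure (P = F/A): kg/(m·s²)  ✗

Only wavelength has units m.

Answer: wavelength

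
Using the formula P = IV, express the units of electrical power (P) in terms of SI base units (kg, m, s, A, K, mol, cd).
Units of each symbol in P = IV:
  I (current): A
  V (voltage, in volts): kg·m²/(s³·A)

Multiplying the contributions: [A] · [kg·m²/(s³·A)]
Adding exponents of each base unit: kg: 1, m: 2, s: -3
SI base units of electrical power: kg·m²/s³

Answer: kg·m²/s³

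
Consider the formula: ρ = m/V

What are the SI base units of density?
Units of each symbol in ρ = m/V:
  m (mass): kg
  V (volume): m³  → in the denominator, contributes 1/m³

Multiplying the contributions: [kg] · [1/m³]
Adding exponents of each base unit: kg: 1, m: -3
SI base units of density: kg/m³

Answer: kg/m³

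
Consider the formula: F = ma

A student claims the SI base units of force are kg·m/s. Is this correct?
Units of each symbol in F = ma:
  m (mass): kg
  a (acceleration): m/s²

Multiplying the contributions: [kg] · [m/s²]
Adding exponents of each base unit: kg: 1, m: 1, s: -2
SI base units of force: kg·m/s²

The claimed units kg·m/s (exponents kg: 1, m: 1, s: -1) do not match the derived units kg·m/s² (exponents kg: 1, m: 1, s: -2), so the claim is incorrect.

Answer: No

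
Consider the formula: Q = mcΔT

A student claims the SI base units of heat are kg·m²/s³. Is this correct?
Units of each symbol in Q = mcΔT:
  m (mass): kg
  c (specific heat capacity, in J/(kg·K)): m²/(s²·K)
  ΔT (temperature change): K

Multiplying the contributions: [kg] · [m²/(s²·K)] · [K]
Adding exponents of each base unit: kg: 1, m: 2, s: -2
SI base units of heat: kg·m²/s²

The claimed units kg·m²/s³ (exponents kg: 1, m: 2, s: -3) do not match the derived units kg·m²/s² (exponents kg: 1, m: 2, s: -2), so the claim is incorrect.

Answer: No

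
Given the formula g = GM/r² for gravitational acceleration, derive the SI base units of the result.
Units of each symbol in g = GM/r²:
  G (gravitational constant): m³/(kg·s²)
  M (mass): kg
  r (distance): m  → to the power 2 in the denominator, contributes 1/m²

Multiplying the contributions: [m³/(kg·s²)] · [kg] · [1/m²]
Adding exponents of each base unit: m: 1, s: -2
SI base units of gravitational acceleration: m/s²

Answer: m/s²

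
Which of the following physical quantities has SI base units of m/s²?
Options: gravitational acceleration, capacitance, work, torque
Checking the SI base units of each option:
  gravitational acceleration (g = GM/r²): m/s²  ✓ matches
  capacitance (C = Q/V): s⁴·A²/(kg·m²)  ✗
  work (W = Fd): kg·m²/s²  ✗
  torque (τ = Fr): kg·m²/s²  ✗

Only gravitational acceleration has units m/s².

Answer: gravitational acceleration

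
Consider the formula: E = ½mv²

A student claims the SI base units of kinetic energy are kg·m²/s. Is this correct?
Units of each symbol in E = ½mv²:
  m (mass): kg
  v (speed): m/s  → to the power 2, contributes m²/s²
  The factor ½ is dimensionless.

Multiplying the contributions: [kg] · [m²/s²]
Adding exponents of each base unit: kg: 1, m: 2, s: -2
SI base units of kinetic energy: kg·m²/s²

The claimed units kg·m²/s (exponents kg: 1, m: 2, s: -1) do not match the derived units kg·m²/s² (exponents kg: 1, m: 2, s: -2), so the claim is incorrect.

Answer: No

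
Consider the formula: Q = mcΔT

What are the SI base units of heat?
Units of each symbol in Q = mcΔT:
  m (mass): kg
  c (specific heat capacity, in J/(kg·K)): m²/(s²·K)
  ΔT (temperature change): K

Multiplying the contributions: [kg] · [m²/(s²·K)] · [K]
Adding exponents of each base unit: kg: 1, m: 2, s: -2
SI base units of heat: kg·m²/s²

Answer: kg·m²/s²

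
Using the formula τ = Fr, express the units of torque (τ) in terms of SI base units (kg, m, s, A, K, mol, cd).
Units of each symbol in τ = Fr:
  F (force): kg·m/s²
  r (lever arm): m

Multiplying the contributions: [kg·m/s²] · [m]
Adding exponents of each base unit: kg: 1, m: 2, s: -2
SI base units of torque: kg·m²/s²

Answer: kg·m²/s²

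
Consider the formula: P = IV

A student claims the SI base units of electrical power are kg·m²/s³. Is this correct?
Units of each symbol in P = IV:
  I (current): A
  V (voltage, in volts): kg·m²/(s³·A)

Multiplying the contributions: [A] · [kg·m²/(s³·A)]
Adding exponents of each base unit: kg: 1, m: 2, s: -3
SI base units of electrical power: kg·m²/s³

The claimed units kg·m²/s³ match the derived units, so the claim is correct.

Answer: Yes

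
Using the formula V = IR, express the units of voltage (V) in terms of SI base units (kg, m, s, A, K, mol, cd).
Units of each symbol in V = IR:
  I (current): A
  R (resistance, in ohms): kg·m²/(s³·A²)

Multiplying the contributions: [A] · [kg·m²/(s³·A²)]
Adding exponents of each base unit: kg: 1, m: 2, s: -3, A: -1
SI base units of voltage: kg·m²/(s³·A)

Answer: kg·m²/(s³·A)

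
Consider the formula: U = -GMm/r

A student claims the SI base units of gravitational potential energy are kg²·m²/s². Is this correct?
Units of each symbol in U = -GMm/r:
  G (gravitational constant): m³/(kg·s²)
  M (mass): kg
  m (mass): kg
  r (distance): m  → in the denominator, contributes 1/m
  The minus sign does not affect the units.

Multiplying the contributions: [m³/(kg·s²)] · [kg] · [kg] · [1/m]
Adding exponents of each base unit: kg: 1, m: 2, s: -2
SI base units of gravitational potential energy: kg·m²/s²

The claimed units kg²·m²/s² (exponents kg: 2, m: 2, s: -2) do not match the derived units kg·m²/s² (exponents kg: 1, m: 2, s: -2), so the claim is incorrect.

Answer: No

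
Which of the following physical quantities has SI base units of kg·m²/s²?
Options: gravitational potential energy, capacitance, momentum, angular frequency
Checking the SI base units of each option:
  gravitational potential energy (U = -GMm/r): kg·m²/s²  ✓ matches
  capacitance (C = Q/V): s⁴·A²/(kg·m²)  ✗
  momentum (p = mv): kg·m/s  ✗
  angular frequency (ω = 2πf): 1/s  ✗

Only gravitational potential energy has units kg·m²/s².

Answer: gravitational potential energy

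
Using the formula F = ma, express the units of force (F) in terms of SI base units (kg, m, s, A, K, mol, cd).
Units of each symbol in F = ma:
  m (mass): kg
  a (acceleration): m/s²

Multiplying the contributions: [kg] · [m/s²]
Adding exponents of each base unit: kg: 1, m: 1, s: -2
SI base units of force: kg·m/s²

Answer: kg·m/s²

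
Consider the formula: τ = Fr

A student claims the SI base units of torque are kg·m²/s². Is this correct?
Units of each symbol in τ = Fr:
  F (force): kg·m/s²
  r (lever arm): m

Multiplying the contributions: [kg·m/s²] · [m]
Adding exponents of each base unit: kg: 1, m: 2, s: -2
SI base units of torque: kg·m²/s²

The claimed units kg·m²/s² match the derived units, so the claim is correct.

Answer: Yes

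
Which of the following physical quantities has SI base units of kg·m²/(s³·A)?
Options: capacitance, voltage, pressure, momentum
Checking the SI base units of each option:
  capacitance (C = Q/V): s⁴·A²/(kg·m²)  ✗
  voltage (V = IR): kg·m²/(s³·A)  ✓ matches
  pressure (P = F/A): kg/(m·s²)  ✗
  momentum (p = mv): kg·m/s  ✗

Only voltage has units kg·m²/(s³·A).

Answer: voltage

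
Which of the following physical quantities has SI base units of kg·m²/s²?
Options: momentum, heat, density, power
Checking the SI base units of each option:
  momentum (p = mv): kg·m/s  ✗
  heat (Q = mcΔT): kg·m²/s²  ✓ matches
  density (ρ = m/V): kg/m³  ✗
  power (P = W/t): kg·m²/s³  ✗

Only heat has units kg·m²/s².

Answer: heat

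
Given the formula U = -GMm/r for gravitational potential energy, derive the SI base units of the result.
Units of each symbol in U = -GMm/r:
  G (gravitational constant): m³/(kg·s²)
  M (mass): kg
  m (mass): kg
  r (distance): m  → in the denominator, contributes 1/m
  The minus sign does not affect the units.

Multiplying the contributions: [m³/(kg·s²)] · [kg] · [kg] · [1/m]
Adding exponents of each base unit: kg: 1, m: 2, s: -2
SI base units of gravitational potential energy: kg·m²/s²

Answer: kg·m²/s²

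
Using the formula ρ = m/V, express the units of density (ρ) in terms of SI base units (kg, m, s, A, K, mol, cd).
Units of each symbol in ρ = m/V:
  m (mass): kg
  V (volume): m³  → in the denominator, contributes 1/m³

Multiplying the contributions: [kg] · [1/m³]
Adding exponents of each base unit: kg: 1, m: -3
SI base units of density: kg/m³

Answer: kg/m³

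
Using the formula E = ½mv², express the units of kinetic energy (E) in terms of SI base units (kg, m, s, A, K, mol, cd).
Units of each symbol in E = ½mv²:
  m (mass): kg
  v (speed): m/s  → to the power 2, contributes m²/s²
  The factor ½ is dimensionless.

Multiplying the contributions: [kg] · [m²/s²]
Adding exponents of each base unit: kg: 1, m: 2, s: -2
SI base units of kinetic energy: kg·m²/s²

Answer: kg·m²/s²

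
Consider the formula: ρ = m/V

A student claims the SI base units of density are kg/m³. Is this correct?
Units of each symbol in ρ = m/V:
  m (mass): kg
  V (volume): m³  → in the denominator, contributes 1/m³

Multiplying the contributions: [kg] · [1/m³]
Adding exponents of each base unit: kg: 1, m: -3
SI base units of density: kg/m³

The claimed units kg/m³ match the derived units, so the claim is correct.

Answer: Yes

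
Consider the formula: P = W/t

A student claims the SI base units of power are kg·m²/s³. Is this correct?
Units of each symbol in P = W/t:
  W (work): kg·m²/s²
  t (time): s  → in the denominator, contributes 1/s

Multiplying the contributions: [kg·m²/s²] · [1/s]
Adding exponents of each base unit: kg: 1, m: 2, s: -3
SI base units of power: kg·m²/s³

The claimed units kg·m²/s³ match the derived units, so the claim is correct.

Answer: Yes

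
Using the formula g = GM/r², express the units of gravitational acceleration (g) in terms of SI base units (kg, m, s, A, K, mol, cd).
Units of each symbol in g = GM/r²:
  G (gravitational constant): m³/(kg·s²)
  M (mass): kg
  r (distance): m  → to the power 2 in the denominator, contributes 1/m²

Multiplying the contributions: [m³/(kg·s²)] · [kg] · [1/m²]
Adding exponents of each base unit: m: 1, s: -2
SI base units of gravitational acceleration: m/s²

Answer: m/s²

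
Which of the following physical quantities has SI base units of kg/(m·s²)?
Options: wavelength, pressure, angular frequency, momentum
Checking the SI base units of each option:
  wavelength (λ = v/f): m  ✗
  pressure (P = F/A): kg/(m·s²)  ✓ matches
  angular frequency (ω = 2πf): 1/s  ✗
  momentum (p = mv): kg·m/s  ✗

Only pressure has units kg/(m·s²).

Answer: pressure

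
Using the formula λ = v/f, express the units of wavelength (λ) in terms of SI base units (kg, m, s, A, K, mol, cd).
Units of each symbol in λ = v/f:
  v (wave speed): m/s
  f (frequency): 1/s  → in the denominator, contributes s

Multiplying the contributions: [m/s] · [s]
Adding exponents of each base unit: m: 1
SI base units of wavelength: m

Answer: m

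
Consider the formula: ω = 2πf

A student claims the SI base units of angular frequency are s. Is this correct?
Units of each symbol in ω = 2πf:
  f (frequency): 1/s
  The factor 2π is dimensionless.

Multiplying the contributions: [1/s]
Adding exponents of each base unit: s: -1
SI base units of angular frequency: 1/s

The claimed units s (exponents s: 1) do not match the derived units 1/s (exponents s: -1), so the claim is incorrect.

Answer: No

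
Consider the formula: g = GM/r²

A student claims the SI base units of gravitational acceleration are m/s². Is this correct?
Units of each symbol in g = GM/r²:
  G (gravitational constant): m³/(kg·s²)
  M (mass): kg
  r (distance): m  → to the power 2 in the denominator, contributes 1/m²

Multiplying the contributions: [m³/(kg·s²)] · [kg] · [1/m²]
Adding exponents of each base unit: m: 1, s: -2
SI base units of gravitational acceleration: m/s²

The claimed units m/s² match the derived units, so the claim is correct.

Answer: Yes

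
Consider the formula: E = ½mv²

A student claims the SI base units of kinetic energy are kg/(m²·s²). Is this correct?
Units of each symbol in E = ½mv²:
  m (mass): kg
  v (speed): m/s  → to the power 2, contributes m²/s²
  The factor ½ is dimensionless.

Multiplying the contributions: [kg] · [m²/s²]
Adding exponents of each base unit: kg: 1, m: 2, s: -2
SI base units of kinetic energy: kg·m²/s²

The claimed units kg/(m²·s²) (exponents kg: 1, m: -2, s: -2) do not match the derived units kg·m²/s² (exponents kg: 1, m: 2, s: -2), so the claim is incorrect.

Answer: No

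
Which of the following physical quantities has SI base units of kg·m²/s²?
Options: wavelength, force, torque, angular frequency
Checking the SI base units of each option:
  wavelength (λ = v/f): m  ✗
  force (F = ma): kg·m/s²  ✗
  torque (τ = Fr): kg·m²/s²  ✓ matches
  angular frequency (ω = 2πf): 1/s  ✗

Only torque has units kg·m²/s².

Answer: torque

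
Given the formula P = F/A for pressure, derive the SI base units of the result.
Units of each symbol in P = F/A:
  F (force): kg·m/s²
  A (area): m²  → in the denominator, contributes 1/m²

Multiplying the contributions: [kg·m/s²] · [1/m²]
Adding exponents of each base unit: kg: 1, m: -1, s: -2
SI base units of pressure: kg/(m·s²)

Answer: kg/(m·s²)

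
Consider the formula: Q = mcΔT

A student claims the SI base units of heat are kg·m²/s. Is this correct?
Units of each symbol in Q = mcΔT:
  m (mass): kg
  c (specific heat capacity, in J/(kg·K)): m²/(s²·K)
  ΔT (temperature change): K

Multiplying the contributions: [kg] · [m²/(s²·K)] · [K]
Adding exponents of each base unit: kg: 1, m: 2, s: -2
SI base units of heat: kg·m²/s²

The claimed units kg·m²/s (exponents kg: 1, m: 2, s: -1) do not match the derived units kg·m²/s² (exponents kg: 1, m: 2, s: -2), so the claim is incorrect.

Answer: No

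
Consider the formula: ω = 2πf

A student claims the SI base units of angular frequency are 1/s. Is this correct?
Units of each symbol in ω = 2πf:
  f (frequency): 1/s
  The factor 2π is dimensionless.

Multiplying the contributions: [1/s]
Adding exponents of each base unit: s: -1
SI base units of angular frequency: 1/s

The claimed units 1/s match the derived units, so the claim is correct.

Answer: Yes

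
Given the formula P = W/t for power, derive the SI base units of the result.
Units of each symbol in P = W/t:
  W (work): kg·m²/s²
  t (time): s  → in the denominator, contributes 1/s

Multiplying the contributions: [kg·m²/s²] · [1/s]
Adding exponents of each base unit: kg: 1, m: 2, s: -3
SI base units of power: kg·m²/s³

Answer: kg·m²/s³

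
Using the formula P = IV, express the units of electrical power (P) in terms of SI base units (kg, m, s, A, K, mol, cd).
Units of each symbol in P = IV:
  I (current): A
  V (voltage, in volts): kg·m²/(s³·A)

Multiplying the contributions: [A] · [kg·m²/(s³·A)]
Adding exponents of each base unit: kg: 1, m: 2, s: -3
SI base units of electrical power: kg·m²/s³

Answer: kg·m²/s³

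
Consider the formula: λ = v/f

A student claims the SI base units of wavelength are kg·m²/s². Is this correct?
Units of each symbol in λ = v/f:
  v (wave speed): m/s
  f (frequency): 1/s  → in the denominator, contributes s

Multiplying the contributions: [m/s] · [s]
Adding exponents of each base unit: m: 1
SI base units of wavelength: m

The claimed units kg·m²/s² (exponents kg: 1, m: 2, s: -2) do not match the derived units m (exponents m: 1), so the claim is incorrect.

Answer: No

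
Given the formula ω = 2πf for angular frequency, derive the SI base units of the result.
Units of each symbol in ω = 2πf:
  f (frequency): 1/s
  The factor 2π is dimensionless.

Multiplying the contributions: [1/s]
Adding exponents of each base unit: s: -1
SI base units of angular frequency: 1/s

Answer: 1/s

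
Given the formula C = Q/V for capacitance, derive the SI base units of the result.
Units of each symbol in C = Q/V:
  Q (charge, in coulombs): s·A
  V (voltage, in volts): kg·m²/(s³·A)  → in the denominator, contributes s³·A/(kg·m²)

Multiplying the contributions: [s·A] · [s³·A/(kg·m²)]
Adding exponents of each base unit: kg: -1, m: -2, s: 4, A: 2
SI base units of capacitance: s⁴·A²/(kg·m²)

Answer: s⁴·A²/(kg·m²)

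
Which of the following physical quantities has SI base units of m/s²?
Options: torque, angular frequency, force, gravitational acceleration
Checking the SI base units of each option:
  torque (τ = Fr): kg·m²/s²  ✗
  angular frequency (ω = 2πf): 1/s  ✗
  force (F = ma): kg·m/s²  ✗
  gravitational acceleration (g = GM/r²): m/s²  ✓ matches

Only gravitational acceleration has units m/s².

Answer: gravitational acceleration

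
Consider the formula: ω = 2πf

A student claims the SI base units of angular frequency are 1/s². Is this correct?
Units of each symbol in ω = 2πf:
  f (frequency): 1/s
  The factor 2π is dimensionless.

Multiplying the contributions: [1/s]
Adding exponents of each base unit: s: -1
SI base units of angular frequency: 1/s

The claimed units 1/s² (exponents s: -2) do not match the derived units 1/s (exponents s: -1), so the claim is incorrect.

Answer: No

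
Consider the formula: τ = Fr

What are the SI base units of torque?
Units of each symbol in τ = Fr:
  F (force): kg·m/s²
  r (lever arm): m

Multiplying the contributions: [kg·m/s²] · [m]
Adding exponents of each base unit: kg: 1, m: 2, s: -2
SI base units of torque: kg·m²/s²

Answer: kg·m²/s²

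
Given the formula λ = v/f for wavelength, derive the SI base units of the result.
Units of each symbol in λ = v/f:
  v (wave speed): m/s
  f (frequency): 1/s  → in the denominator, contributes s

Multiplying the contributions: [m/s] · [s]
Adding exponents of each base unit: m: 1
SI base units of wavelength: m

Answer: m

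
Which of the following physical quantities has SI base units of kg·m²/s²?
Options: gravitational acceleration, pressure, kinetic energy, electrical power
Checking the SI base units of each option:
  gravitational acceleration (g = GM/r²): m/s²  ✗
  pressure (P = F/A): kg/(m·s²)  ✗
  kinetic energy (E = ½mv²): kg·m²/s²  ✓ matches
  electrical power (P = IV): kg·m²/s³  ✗

Only kinetic energy has units kg·m²/s².

Answer: kinetic energy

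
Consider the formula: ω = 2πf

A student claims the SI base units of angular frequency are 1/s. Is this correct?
Units of each symbol in ω = 2πf:
  f (frequency): 1/s
  The factor 2π is dimensionless.

Multiplying the contributions: [1/s]
Adding exponents of each base unit: s: -1
SI base units of angular frequency: 1/s

The claimed units 1/s match the derived units, so the claim is correct.

Answer: Yes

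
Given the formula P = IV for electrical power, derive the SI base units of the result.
Units of each symbol in P = IV:
  I (current): A
  V (voltage, in volts): kg·m²/(s³·A)

Multiplying the contributions: [A] · [kg·m²/(s³·A)]
Adding exponents of each base unit: kg: 1, m: 2, s: -3
SI base units of electrical power: kg·m²/s³

Answer: kg·m²/s³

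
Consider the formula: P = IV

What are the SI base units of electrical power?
Units of each symbol in P = IV:
  I (current): A
  V (voltage, in volts): kg·m²/(s³·A)

Multiplying the contributions: [A] · [kg·m²/(s³·A)]
Adding exponents of each base unit: kg: 1, m: 2, s: -3
SI base units of electrical power: kg·m²/s³

Answer: kg·m²/s³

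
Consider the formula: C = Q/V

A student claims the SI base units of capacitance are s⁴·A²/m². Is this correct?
Units of each symbol in C = Q/V:
  Q (charge, in coulombs): s·A
  V (voltage, in volts): kg·m²/(s³·A)  → in the denominator, contributes s³·A/(kg·m²)

Multiplying the contributions: [s·A] · [s³·A/(kg·m²)]
Adding exponents of each base unit: kg: -1, m: -2, s: 4, A: 2
SI base units of capacitance: s⁴·A²/(kg·m²)

The claimed units s⁴·A²/m² (exponents m: -2, s: 4, A: 2) do not match the derived units s⁴·A²/(kg·m²) (exponents kg: -1, m: -2, s: 4, A: 2), so the claim is incorrect.

Answer: No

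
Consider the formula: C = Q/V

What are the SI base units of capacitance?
Units of each symbol in C = Q/V:
  Q (charge, in coulombs): s·A
  V (voltage, in volts): kg·m²/(s³·A)  → in the denominator, contributes s³·A/(kg·m²)

Multiplying the contributions: [s·A] · [s³·A/(kg·m²)]
Adding exponents of each base unit: kg: -1, m: -2, s: 4, A: 2
SI base units of capacitance: s⁴·A²/(kg·m²)

Answer: s⁴·A²/(kg·m²)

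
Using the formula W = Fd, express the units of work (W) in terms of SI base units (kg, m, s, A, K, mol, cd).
Units of each symbol in W = Fd:
  F (force): kg·m/s²
  d (displacement): m

Multiplying the contributions: [kg·m/s²] · [m]
Adding exponents of each base unit: kg: 1, m: 2, s: -2
SI base units of work: kg·m²/s²

Answer: kg·m²/s²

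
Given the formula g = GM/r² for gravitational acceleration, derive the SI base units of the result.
Units of each symbol in g = GM/r²:
  G (gravitational constant): m³/(kg·s²)
  M (mass): kg
  r (distance): m  → to the power 2 in the denominator, contributes 1/m²

Multiplying the contributions: [m³/(kg·s²)] · [kg] · [1/m²]
Adding exponents of each base unit: m: 1, s: -2
SI base units of gravitational acceleration: m/s²

Answer: m/s²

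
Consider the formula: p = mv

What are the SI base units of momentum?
Units of each symbol in p = mv:
  m (mass): kg
  v (velocity): m/s

Multiplying the contributions: [kg] · [m/s]
Adding exponents of each base unit: kg: 1, m: 1, s: -1
SI base units of momentum: kg·m/s

Answer: kg·m/s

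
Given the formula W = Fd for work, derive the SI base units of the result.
Units of each symbol in W = Fd:
  F (force): kg·m/s²
  d (displacement): m

Multiplying the contributions: [kg·m/s²] · [m]
Adding exponents of each base unit: kg: 1, m: 2, s: -2
SI base units of work: kg·m²/s²

Answer: kg·m²/s²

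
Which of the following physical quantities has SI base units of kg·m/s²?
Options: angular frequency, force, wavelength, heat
Checking the SI base units of each option:
  angular frequency (ω = 2πf): 1/s  ✗
  force (F = ma): kg·m/s²  ✓ matches
  wavelength (λ = v/f): m  ✗
  heat (Q = mcΔT): kg·m²/s²  ✗

Only force has units kg·m/s².

Answer: force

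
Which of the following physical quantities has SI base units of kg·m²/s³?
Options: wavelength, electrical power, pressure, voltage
Checking the SI base units of each option:
  wavelength (λ = v/f): m  ✗
  electrical power (P = IV): kg·m²/s³  ✓ matches
  pressure (P = F/A): kg/(m·s²)  ✗
  voltage (V = IR): kg·m²/(s³·A)  ✗

Only electrical power has units kg·m²/s³.

Answer: electrical power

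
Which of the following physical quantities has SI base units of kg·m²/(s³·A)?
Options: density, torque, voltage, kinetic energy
Checking the SI base units of each option:
  density (ρ = m/V): kg/m³  ✗
  torque (τ = Fr): kg·m²/s²  ✗
  voltage (V = IR): kg·m²/(s³·A)  ✓ matches
  kinetic energy (E = ½mv²): kg·m²/s²  ✗

Only voltage has units kg·m²/(s³·A).

Answer: voltage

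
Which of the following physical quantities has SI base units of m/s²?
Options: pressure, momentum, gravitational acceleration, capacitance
Checking the SI base units of each option:
  pressure (P = F/A): kg/(m·s²)  ✗
  momentum (p = mv): kg·m/s  ✗
  gravitational acceleration (g = GM/r²): m/s²  ✓ matches
  capacitance (C = Q/V): s⁴·A²/(kg·m²)  ✗

Only gravitational acceleration has units m/s².

Answer: gravitational acceleration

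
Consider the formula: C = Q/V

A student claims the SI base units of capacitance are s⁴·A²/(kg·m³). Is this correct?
Units of each symbol in C = Q/V:
  Q (charge, in coulombs): s·A
  V (voltage, in volts): kg·m²/(s³·A)  → in the denominator, contributes s³·A/(kg·m²)

Multiplying the contributions: [s·A] · [s³·A/(kg·m²)]
Adding exponents of each base unit: kg: -1, m: -2, s: 4, A: 2
SI base units of capacitance: s⁴·A²/(kg·m²)

The claimed units s⁴·A²/(kg·m³) (exponents kg: -1, m: -3, s: 4, A: 2) do not match the derived units s⁴·A²/(kg·m²) (exponents kg: -1, m: -2, s: 4, A: 2), so the claim is incorrect.

Answer: No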